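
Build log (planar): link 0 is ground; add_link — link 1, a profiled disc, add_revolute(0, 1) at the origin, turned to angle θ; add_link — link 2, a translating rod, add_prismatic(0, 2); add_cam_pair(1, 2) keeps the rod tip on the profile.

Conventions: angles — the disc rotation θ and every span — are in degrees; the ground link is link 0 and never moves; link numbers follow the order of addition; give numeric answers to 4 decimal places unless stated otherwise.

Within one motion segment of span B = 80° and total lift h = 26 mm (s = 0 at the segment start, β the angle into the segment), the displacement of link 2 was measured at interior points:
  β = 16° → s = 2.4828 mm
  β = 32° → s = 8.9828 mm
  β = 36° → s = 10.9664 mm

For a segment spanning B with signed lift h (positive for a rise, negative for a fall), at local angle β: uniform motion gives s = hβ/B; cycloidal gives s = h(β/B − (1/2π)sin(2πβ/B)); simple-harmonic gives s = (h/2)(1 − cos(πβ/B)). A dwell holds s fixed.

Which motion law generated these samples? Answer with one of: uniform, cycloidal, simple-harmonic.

candidates at β/B = r: uniform s = h·r (linear in β); cycloidal s = h·(r − sin(2πr)/(2π)); simple-harmonic s = (h/2)(1 − cos(πr))
β=16°: printed 2.4828 | uniform 5.2000, cycloidal 1.2645, simple-harmonic 2.4828
β=32°: printed 8.9828 | uniform 10.4000, cycloidal 7.9677, simple-harmonic 8.9828
β=36°: printed 10.9664 | uniform 11.7000, cycloidal 10.4213, simple-harmonic 10.9664
only one law matches every sample → simple-harmonic

simple-harmonic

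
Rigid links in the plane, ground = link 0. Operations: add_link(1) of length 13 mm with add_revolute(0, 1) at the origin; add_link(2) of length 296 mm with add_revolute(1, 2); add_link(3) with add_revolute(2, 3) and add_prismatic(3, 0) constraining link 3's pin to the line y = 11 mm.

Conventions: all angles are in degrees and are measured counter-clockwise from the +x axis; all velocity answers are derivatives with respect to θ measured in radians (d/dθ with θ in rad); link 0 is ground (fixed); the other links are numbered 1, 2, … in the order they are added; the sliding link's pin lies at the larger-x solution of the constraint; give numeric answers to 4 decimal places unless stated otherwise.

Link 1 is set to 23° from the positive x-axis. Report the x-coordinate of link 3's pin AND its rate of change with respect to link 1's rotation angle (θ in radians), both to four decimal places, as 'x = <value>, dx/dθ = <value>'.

geometry: r = 13 mm, L = 296 mm, e = 11 mm
crank pin P = (r cos θ, r sin θ) = (11.966563, 5.079505)
h = r sin θ − e = 5.079505 − 11 = -5.920495
x = r cos θ + √(L² − h²) = 11.966563 + 295.940784 = 307.907347
dx/dθ = −r sin θ − h·r cos θ/√(L² − h²) (θ in radians; h = -5.920495) = -4.840105

x = 307.9073, dx/dθ = -4.8401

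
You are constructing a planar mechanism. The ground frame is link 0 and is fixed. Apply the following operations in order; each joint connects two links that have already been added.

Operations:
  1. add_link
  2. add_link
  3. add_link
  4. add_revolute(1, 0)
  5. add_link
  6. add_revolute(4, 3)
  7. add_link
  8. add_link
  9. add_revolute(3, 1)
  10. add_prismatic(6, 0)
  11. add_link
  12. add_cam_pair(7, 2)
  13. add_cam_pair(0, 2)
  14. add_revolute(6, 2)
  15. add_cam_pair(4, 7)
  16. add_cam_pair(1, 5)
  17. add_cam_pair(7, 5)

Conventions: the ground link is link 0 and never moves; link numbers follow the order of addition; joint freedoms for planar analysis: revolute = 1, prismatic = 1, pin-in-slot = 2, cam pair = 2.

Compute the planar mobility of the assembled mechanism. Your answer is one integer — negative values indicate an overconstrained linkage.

ground; <1,0,0>
#1 <2,0,0>
#2 <3,0,0>
#3 <4,0,0>
R:1↔0 J1 <4,1,0>
#4 <5,1,0>
R:4↔3 J1 <5,2,0>
#5 <6,2,0>
#6 <7,2,0>
R:3↔1 J1 <7,3,0>
P:6↔0 J1 <7,4,0>
#7 <8,4,0>
C:7↔2 J2 <8,4,1>
C:0↔2 J2 <8,4,2>
R:6↔2 J1 <8,5,2>
C:4↔7 J2 <8,5,3>
C:1↔5 J2 <8,5,4>
C:7↔5 J2 <8,5,5>
3×7 − 2×5 − 1×5 = 6

M = 6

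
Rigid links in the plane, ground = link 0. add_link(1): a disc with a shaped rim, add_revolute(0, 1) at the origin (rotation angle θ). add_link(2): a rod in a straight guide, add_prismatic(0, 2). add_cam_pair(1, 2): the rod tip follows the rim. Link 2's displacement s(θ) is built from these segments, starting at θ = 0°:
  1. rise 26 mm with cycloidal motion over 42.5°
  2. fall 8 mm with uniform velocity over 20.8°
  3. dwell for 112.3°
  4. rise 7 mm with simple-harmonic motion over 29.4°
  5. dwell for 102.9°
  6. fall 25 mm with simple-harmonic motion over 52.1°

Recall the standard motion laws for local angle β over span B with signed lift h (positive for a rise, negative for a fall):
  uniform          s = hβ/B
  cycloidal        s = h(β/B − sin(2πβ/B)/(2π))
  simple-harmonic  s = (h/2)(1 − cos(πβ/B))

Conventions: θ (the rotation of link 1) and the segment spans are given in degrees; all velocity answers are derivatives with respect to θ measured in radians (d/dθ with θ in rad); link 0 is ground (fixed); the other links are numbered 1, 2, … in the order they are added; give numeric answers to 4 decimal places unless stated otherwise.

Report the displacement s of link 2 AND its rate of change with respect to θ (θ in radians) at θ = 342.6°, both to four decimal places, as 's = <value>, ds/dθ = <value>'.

segment 1 (0° to 42.5°, cycloidal, h = 26) is passed completely: s = 0.0000 + (26) = 26.0000
segment 2 (42.5° to 63.3°, uniform, h = -8) is passed completely: s = 26.0000 + (-8) = 18.0000
segment 3 (63.3° to 175.6°, dwell): s unchanged at 18.0000
segment 4 (175.6° to 205°, simple-harmonic, h = 7) is passed completely: s = 18.0000 + (7) = 25.0000
segment 5 (205° to 307.9°, dwell): s unchanged at 25.0000
θ = 342.6° falls in segment 6 (307.9° to 360°, simple-harmonic, h = -25): β = 342.6 − 307.9 = 34.7°, B = 52.1°; Δs = -25/2·(1 − cos(π·0.6660)) = -18.7282; s = 25.0000 − 18.7282 = 6.2718
velocity in seg [307.9°–360°] (simple-harmonic), θ in radians: β = 34.7° = 0.6056 rad, B = 52.1° = 0.9093 rad; ds/dθ = (πh/(2B)) sin(πβ/B) = (π·(-25)/(2·0.9093)) sin(π·0.6660) = -37.443655 mm/rad

s = 6.2718, ds/dθ = -37.4437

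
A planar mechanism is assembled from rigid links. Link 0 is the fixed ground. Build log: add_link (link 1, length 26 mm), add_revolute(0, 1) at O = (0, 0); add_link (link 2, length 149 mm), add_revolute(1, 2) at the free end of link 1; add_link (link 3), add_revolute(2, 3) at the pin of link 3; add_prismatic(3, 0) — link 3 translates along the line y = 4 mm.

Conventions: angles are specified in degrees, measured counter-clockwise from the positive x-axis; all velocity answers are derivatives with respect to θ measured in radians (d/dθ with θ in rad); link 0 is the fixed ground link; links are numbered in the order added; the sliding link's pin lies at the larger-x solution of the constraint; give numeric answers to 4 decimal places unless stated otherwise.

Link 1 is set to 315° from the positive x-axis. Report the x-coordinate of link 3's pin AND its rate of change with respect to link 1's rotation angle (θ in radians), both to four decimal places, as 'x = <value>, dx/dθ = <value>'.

geometry: r = 26 mm, L = 149 mm, e = 4 mm
crank pin P = (r cos θ, r sin θ) = (18.384776, -18.384776)
h = r sin θ − e = -18.384776 − 4 = -22.384776
x = r cos θ + √(L² − h²) = 18.384776 + 147.308933 = 165.693709
dx/dθ = −r sin θ − h·r cos θ/√(L² − h²) (θ in radians; h = -22.384776) = 21.178491

x = 165.6937, dx/dθ = 21.1785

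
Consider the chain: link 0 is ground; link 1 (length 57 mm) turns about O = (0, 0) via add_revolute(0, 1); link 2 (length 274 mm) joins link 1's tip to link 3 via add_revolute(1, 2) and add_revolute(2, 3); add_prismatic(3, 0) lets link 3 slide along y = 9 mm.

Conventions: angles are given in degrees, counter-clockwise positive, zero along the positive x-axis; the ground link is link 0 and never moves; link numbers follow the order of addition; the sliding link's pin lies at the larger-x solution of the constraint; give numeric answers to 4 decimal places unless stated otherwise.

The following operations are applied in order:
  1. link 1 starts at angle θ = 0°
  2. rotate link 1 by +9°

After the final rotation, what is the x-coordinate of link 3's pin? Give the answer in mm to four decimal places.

geometry: r = 57 mm, L = 274 mm, e = 9 mm; θ starts at 0°
rotate link 1 by +9°: θ ← 0° +9° = 9°
crank pin P = (r cos θ, r sin θ) = (56.298235, 8.916765)
h = r sin θ − e = 8.916765 − 9 = -0.083235
x = r cos θ + √(L² − h²) = 56.298235 + 273.999987 = 330.298223

330.2982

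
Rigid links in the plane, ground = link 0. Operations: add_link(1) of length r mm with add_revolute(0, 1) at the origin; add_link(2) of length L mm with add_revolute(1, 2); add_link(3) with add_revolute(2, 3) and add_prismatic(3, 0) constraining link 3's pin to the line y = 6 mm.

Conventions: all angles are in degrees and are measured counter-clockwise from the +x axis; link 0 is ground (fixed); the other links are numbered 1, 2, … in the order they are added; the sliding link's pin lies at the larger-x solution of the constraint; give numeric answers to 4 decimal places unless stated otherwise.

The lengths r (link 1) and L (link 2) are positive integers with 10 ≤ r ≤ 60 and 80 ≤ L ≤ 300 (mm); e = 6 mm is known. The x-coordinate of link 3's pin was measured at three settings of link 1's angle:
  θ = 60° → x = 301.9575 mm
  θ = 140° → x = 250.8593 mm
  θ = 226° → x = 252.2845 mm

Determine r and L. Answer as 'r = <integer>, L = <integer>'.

constraint per measurement: (x − r cos θ)² + (r sin θ − e)² = L²
subtracting the θ₁ and θ₂ equations cancels the r² and L² terms:
r = (x₁² − x₂²) / (2[(x₁cos θ₁ + e sin θ₁) − (x₂cos θ₂ + e sin θ₂)]) = 40.9999 → r = 41
L² = (x₁ − r cos θ₁)² + (r sin θ₁ − e)² = 80088.9898 → L = 283.0000 → L = 283
check at θ₃=226°: x = 252.2845 (printed 252.2845) ✓

r = 41, L = 283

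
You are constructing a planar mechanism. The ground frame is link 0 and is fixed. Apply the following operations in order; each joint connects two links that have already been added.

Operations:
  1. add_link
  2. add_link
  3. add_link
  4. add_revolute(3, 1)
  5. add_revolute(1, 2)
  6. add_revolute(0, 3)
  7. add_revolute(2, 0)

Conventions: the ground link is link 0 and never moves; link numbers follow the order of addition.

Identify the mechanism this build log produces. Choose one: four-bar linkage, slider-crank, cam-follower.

links: 4 (incl. ground); joints: 4 revolute, 0 prismatic, 0 higher (cam) pair, forming one closed loop
4 links in a single 4R loop → four-bar linkage

four-bar linkage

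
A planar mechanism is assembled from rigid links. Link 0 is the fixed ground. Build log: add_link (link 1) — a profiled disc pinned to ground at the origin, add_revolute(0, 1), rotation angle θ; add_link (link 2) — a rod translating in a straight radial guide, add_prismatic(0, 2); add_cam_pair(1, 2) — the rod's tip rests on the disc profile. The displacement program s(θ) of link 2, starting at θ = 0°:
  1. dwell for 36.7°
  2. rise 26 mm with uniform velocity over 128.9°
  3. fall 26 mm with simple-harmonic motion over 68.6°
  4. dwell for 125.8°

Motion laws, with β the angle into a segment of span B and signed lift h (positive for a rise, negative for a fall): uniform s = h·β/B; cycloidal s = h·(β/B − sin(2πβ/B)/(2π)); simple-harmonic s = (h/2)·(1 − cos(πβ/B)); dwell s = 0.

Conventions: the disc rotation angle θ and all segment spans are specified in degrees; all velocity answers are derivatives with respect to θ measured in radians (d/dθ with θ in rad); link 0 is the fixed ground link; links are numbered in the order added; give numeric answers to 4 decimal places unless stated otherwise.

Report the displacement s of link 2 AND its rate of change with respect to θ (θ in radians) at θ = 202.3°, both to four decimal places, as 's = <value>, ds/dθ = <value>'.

seg 1 [0°–36.7°] dwell: s stays 0.0000
seg 2 [36.7°–165.6°] uniform, h=26: full span → s += 26 → s = 26.0000
seg 3 [165.6°–234.2°] simple-harmonic, h=-26: θ=202.3° here. β=36.7, B=68.6. -26/2·(1 − cos(π·0.5350)) = -14.4260 → s = 11.5740
velocity in seg [165.6°–234.2°] (simple-harmonic), θ in radians: β = 36.7° = 0.6405 rad, B = 68.6° = 1.1973 rad; ds/dθ = (πh/(2B)) sin(πβ/B) = (π·(-26)/(2·1.1973)) sin(π·0.5350) = -33.904962 mm/rad

s = 11.5740, ds/dθ = -33.9050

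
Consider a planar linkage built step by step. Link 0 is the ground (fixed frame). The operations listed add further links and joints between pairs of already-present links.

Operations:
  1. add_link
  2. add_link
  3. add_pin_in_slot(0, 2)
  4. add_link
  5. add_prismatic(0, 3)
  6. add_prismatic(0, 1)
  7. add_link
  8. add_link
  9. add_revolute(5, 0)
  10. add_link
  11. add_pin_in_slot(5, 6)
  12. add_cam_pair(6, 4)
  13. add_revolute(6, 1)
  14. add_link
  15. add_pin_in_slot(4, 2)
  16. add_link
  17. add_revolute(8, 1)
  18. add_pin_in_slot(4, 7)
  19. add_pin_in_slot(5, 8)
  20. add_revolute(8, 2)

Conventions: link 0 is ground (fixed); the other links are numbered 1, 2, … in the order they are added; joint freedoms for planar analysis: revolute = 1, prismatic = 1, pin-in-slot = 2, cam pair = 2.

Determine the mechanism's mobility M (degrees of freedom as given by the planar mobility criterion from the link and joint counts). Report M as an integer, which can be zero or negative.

ground; <1,0,0>
#1 <2,0,0>
#2 <3,0,0>
PS:0↔2 J2 <3,0,1>
#3 <4,0,1>
P:0↔3 J1 <4,1,1>
P:0↔1 J1 <4,2,1>
#4 <5,2,1>
#5 <6,2,1>
R:5↔0 J1 <6,3,1>
#6 <7,3,1>
PS:5↔6 J2 <7,3,2>
C:6↔4 J2 <7,3,3>
R:6↔1 J1 <7,4,3>
#7 <8,4,3>
PS:4↔2 J2 <8,4,4>
#8 <9,4,4>
R:8↔1 J1 <9,5,4>
PS:4↔7 J2 <9,5,5>
PS:5↔8 J2 <9,5,6>
R:8↔2 J1 <9,6,6>
3×8 − 2×6 − 1×6 = 6

M = 6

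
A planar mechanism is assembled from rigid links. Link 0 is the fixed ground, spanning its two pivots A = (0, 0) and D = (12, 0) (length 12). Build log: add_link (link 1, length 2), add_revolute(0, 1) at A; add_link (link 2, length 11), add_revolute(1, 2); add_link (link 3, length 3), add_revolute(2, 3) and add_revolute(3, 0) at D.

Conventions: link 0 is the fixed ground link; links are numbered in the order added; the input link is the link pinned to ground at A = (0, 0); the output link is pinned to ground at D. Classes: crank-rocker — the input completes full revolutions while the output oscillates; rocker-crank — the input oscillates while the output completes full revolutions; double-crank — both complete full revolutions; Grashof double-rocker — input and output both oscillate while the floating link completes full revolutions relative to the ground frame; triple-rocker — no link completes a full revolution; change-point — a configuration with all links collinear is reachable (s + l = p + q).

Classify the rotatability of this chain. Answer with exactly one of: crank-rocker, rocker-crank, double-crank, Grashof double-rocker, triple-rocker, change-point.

lengths: ground=12, input=2, coupler=11, output=3
sorted: s=2 (shortest), l=12 (longest), p+q=14
s + l = 14 vs p + q = 14
s + l = p + q → change-point (collinear configuration reachable)

change-point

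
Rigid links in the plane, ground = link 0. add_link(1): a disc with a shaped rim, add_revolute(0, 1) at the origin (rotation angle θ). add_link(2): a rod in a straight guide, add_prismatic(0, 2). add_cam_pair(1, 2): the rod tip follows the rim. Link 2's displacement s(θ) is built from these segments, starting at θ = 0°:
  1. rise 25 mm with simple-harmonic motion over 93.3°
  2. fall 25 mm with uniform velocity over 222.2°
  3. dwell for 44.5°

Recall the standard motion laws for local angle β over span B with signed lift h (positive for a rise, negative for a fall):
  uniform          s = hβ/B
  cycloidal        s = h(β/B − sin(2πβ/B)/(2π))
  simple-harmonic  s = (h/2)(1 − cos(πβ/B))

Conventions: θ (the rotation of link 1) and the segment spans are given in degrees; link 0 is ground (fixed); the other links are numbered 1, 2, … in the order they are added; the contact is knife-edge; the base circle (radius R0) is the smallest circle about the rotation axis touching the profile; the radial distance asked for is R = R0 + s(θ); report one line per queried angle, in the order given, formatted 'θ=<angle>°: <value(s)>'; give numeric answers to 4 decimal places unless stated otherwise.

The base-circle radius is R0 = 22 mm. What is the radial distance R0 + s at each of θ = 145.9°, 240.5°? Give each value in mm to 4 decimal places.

segment 1 (0° to 93.3°, simple-harmonic, h = 25) is passed completely: s = 0.0000 + (25) = 25.0000
θ = 145.9° falls in segment 2 (93.3° to 315.5°, uniform, h = -25): β = 145.9 − 93.3 = 52.6°, B = 222.2°; Δs = -25·52.6/222.2 = -5.9181; s = 25.0000 − 5.9181 = 19.0819
θ = 240.5° falls in segment 2 (93.3° to 315.5°, uniform, h = -25): β = 240.5 − 93.3 = 147.2°, B = 222.2°; Δs = -25·147.2/222.2 = -16.5617; s = 25.0000 − 16.5617 = 8.4383
θ=145.9°: R = R0 + s = 22 + 19.0819 = 41.0819
θ=240.5°: R = R0 + s = 22 + 8.4383 = 30.4383

θ=145.9°: 41.0819
θ=240.5°: 30.4383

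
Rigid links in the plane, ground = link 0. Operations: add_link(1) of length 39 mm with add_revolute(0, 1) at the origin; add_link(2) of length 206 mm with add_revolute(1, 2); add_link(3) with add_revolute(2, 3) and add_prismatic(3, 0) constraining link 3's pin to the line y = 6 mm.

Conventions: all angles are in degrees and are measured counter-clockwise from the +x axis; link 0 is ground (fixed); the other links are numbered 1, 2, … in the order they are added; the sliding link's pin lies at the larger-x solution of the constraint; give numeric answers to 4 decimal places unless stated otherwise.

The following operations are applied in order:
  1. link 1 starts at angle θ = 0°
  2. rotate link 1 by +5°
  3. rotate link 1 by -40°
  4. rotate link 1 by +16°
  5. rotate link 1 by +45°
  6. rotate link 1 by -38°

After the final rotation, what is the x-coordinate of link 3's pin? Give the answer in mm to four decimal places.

geometry: r = 39 mm, L = 206 mm, e = 6 mm; θ starts at 0°
rotate link 1 by +5°: θ ← 0° +5° = 5°
rotate link 1 by -40°: θ ← 5° -40° = -35°
rotate link 1 by +16°: θ ← -35° +16° = -19°
rotate link 1 by +45°: θ ← -19° +45° = 26°
rotate link 1 by -38°: θ ← 26° -38° = -12°
crank pin P = (r cos θ, r sin θ) = (38.147756, -8.108556)
h = r sin θ − e = -8.108556 − 6 = -14.108556
x = r cos θ + √(L² − h²) = 38.147756 + 205.516298 = 243.664054

243.6641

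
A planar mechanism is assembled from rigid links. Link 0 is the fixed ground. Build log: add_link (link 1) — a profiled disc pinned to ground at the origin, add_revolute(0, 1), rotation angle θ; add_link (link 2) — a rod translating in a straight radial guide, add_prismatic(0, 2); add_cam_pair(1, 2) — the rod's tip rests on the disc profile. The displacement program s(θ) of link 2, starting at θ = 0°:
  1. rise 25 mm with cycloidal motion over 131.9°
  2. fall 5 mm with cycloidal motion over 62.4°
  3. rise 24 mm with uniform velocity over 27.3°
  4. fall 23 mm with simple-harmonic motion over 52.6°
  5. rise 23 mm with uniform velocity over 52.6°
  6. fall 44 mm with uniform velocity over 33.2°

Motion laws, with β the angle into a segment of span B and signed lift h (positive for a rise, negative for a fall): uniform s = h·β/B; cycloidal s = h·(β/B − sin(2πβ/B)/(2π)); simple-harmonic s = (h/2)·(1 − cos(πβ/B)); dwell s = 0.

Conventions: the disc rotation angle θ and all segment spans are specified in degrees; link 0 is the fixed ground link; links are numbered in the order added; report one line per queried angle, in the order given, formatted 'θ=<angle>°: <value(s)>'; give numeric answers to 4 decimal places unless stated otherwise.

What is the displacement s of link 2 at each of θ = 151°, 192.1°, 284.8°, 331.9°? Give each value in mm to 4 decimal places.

seg 1 [0°–131.9°] cycloidal, h=25: full span → s += 25 → s = 25.0000
seg 2 [131.9°–194.3°] cycloidal, h=-5: θ=151° here. β=19.1, B=62.4. -5·(0.3061 − sin(2π·0.3061)/(2π)) = -0.7836 → s = 24.2164
seg 2 [131.9°–194.3°] cycloidal, h=-5: θ=192.1° here. β=60.2, B=62.4. -5·(0.9647 − sin(2π·0.9647)/(2π)) = -4.9986 → s = 20.0014
seg 2 [131.9°–194.3°] cycloidal, h=-5: full span → s += -5 → s = 20.0000
seg 3 [194.3°–221.6°] uniform, h=24: full span → s += 24 → s = 44.0000
seg 4 [221.6°–274.2°] simple-harmonic, h=-23: full span → s += -23 → s = 21.0000
seg 5 [274.2°–326.8°] uniform, h=23: θ=284.8° here. β=10.6, B=52.6. 23·10.6/52.6 = 4.6350 → s = 25.6350
seg 5 [274.2°–326.8°] uniform, h=23: full span → s += 23 → s = 44.0000
seg 6 [326.8°–360°] uniform, h=-44: θ=331.9° here. β=5.1, B=33.2. -44·5.1/33.2 = -6.7590 → s = 37.2410

θ=151°: 24.2164
θ=192.1°: 20.0014
θ=284.8°: 25.6350
θ=331.9°: 37.2410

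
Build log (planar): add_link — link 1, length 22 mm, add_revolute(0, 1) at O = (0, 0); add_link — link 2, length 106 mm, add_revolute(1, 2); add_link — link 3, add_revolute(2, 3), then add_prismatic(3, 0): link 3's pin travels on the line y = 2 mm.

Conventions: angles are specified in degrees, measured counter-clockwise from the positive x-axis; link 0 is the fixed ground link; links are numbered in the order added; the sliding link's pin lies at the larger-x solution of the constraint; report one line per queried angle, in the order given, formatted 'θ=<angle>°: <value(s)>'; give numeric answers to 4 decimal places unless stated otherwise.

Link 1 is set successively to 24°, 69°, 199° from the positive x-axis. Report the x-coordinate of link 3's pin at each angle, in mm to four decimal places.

geometry: r = 22 mm, L = 106 mm, e = 2 mm
θ=24°: crank pin P = (r cos θ, r sin θ) = (20.098000, 8.948206)
θ=24°: h = r sin θ − e = 8.948206 − 2 = 6.948206
θ=24°: x = r cos θ + √(L² − h²) = 20.098000 + 105.772030 = 125.870031
θ=69°: crank pin P = (r cos θ, r sin θ) = (7.884095, 20.538769)
θ=69°: h = r sin θ − e = 20.538769 − 2 = 18.538769
θ=69°: x = r cos θ + √(L² − h²) = 7.884095 + 104.366249 = 112.250344
θ=199°: crank pin P = (r cos θ, r sin θ) = (-20.801409, -7.162499)
θ=199°: h = r sin θ − e = -7.162499 − 2 = -9.162499
θ=199°: x = r cos θ + √(L² − h²) = -20.801409 + 105.603260 = 84.801852

θ=24°: 125.8700
θ=69°: 112.2503
θ=199°: 84.8019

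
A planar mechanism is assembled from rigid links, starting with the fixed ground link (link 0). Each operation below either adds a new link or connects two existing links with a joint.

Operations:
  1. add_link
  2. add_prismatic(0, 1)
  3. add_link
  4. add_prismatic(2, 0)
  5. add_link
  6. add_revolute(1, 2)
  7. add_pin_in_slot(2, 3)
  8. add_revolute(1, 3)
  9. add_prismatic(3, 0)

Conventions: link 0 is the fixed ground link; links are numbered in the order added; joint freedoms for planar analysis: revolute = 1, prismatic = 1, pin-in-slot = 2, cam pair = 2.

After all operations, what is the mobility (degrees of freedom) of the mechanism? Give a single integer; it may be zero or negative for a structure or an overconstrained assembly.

ground; <1,0,0>
#1 <2,0,0>
P:0↔1 J1 <2,1,0>
#2 <3,1,0>
P:2↔0 J1 <3,2,0>
#3 <4,2,0>
R:1↔2 J1 <4,3,0>
PS:2↔3 J2 <4,3,1>
R:1↔3 J1 <4,4,1>
P:3↔0 J1 <4,5,1>
3×3 − 2×5 − 1×1 = -2

M = -2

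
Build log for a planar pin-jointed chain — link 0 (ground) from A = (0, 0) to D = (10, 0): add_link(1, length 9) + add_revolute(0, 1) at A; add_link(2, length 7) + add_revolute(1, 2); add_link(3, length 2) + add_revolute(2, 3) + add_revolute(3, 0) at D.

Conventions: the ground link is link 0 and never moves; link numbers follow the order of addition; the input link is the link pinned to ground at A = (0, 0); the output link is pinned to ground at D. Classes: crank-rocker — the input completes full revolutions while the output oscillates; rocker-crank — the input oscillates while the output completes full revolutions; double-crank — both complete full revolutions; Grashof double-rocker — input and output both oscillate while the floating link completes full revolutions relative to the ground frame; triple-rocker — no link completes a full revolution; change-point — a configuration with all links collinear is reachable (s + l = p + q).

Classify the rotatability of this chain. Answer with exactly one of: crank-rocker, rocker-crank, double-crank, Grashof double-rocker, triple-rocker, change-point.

lengths: ground=10, input=9, coupler=7, output=2
sorted: s=2 (shortest), l=10 (longest), p+q=16
s + l = 12 vs p + q = 16
s + l < p + q (Grashof) with shortest = output link → rocker-crank

rocker-crank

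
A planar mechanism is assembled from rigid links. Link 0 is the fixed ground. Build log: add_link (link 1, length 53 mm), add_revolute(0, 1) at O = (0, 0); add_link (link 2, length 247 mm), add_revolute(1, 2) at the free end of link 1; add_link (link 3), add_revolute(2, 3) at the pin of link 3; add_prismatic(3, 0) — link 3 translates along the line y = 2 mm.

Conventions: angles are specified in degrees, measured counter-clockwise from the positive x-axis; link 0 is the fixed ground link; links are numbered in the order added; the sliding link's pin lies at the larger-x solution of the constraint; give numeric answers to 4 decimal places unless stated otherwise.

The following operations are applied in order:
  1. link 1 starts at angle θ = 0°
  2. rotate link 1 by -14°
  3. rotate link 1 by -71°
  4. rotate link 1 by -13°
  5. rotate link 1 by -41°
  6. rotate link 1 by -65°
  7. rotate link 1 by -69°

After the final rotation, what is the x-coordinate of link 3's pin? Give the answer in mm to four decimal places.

geometry: r = 53 mm, L = 247 mm, e = 2 mm; θ starts at 0°
rotate link 1 by -14°: θ ← 0° -14° = -14°
rotate link 1 by -71°: θ ← -14° -71° = -85°
rotate link 1 by -13°: θ ← -85° -13° = -98°
rotate link 1 by -41°: θ ← -98° -41° = -139°
rotate link 1 by -65°: θ ← -139° -65° = -204°
rotate link 1 by -69°: θ ← -204° -69° = -273°
crank pin P = (r cos θ, r sin θ) = (2.773806, 52.927365)
h = r sin θ − e = 52.927365 − 2 = 50.927365
x = r cos θ + √(L² − h²) = 2.773806 + 241.692787 = 244.466593

244.4666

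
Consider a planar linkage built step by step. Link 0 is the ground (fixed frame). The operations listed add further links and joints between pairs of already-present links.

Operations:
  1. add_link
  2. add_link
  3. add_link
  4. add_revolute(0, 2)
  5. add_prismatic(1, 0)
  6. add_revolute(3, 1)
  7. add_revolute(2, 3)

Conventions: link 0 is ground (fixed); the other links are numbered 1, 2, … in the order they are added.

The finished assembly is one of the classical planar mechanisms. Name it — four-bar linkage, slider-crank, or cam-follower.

links: 4 (incl. ground); joints: 3 revolute, 1 prismatic, 0 higher (cam) pair, forming one closed loop
4 links, 3 revolutes + 1 prismatic in one loop → slider-crank

slider-crank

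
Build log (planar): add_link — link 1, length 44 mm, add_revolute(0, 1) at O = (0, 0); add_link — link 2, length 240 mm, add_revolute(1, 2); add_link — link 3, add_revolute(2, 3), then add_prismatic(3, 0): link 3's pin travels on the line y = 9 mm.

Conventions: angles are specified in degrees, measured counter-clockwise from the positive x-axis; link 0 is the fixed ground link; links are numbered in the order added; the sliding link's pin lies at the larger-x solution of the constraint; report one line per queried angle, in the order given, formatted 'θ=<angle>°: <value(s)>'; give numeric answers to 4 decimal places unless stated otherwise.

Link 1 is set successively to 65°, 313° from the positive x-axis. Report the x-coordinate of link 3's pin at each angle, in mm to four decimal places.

geometry: r = 44 mm, L = 240 mm, e = 9 mm
θ=65°: crank pin P = (r cos θ, r sin θ) = (18.595204, 39.877543)
θ=65°: h = r sin θ − e = 39.877543 − 9 = 30.877543
θ=65°: x = r cos θ + √(L² − h²) = 18.595204 + 238.005415 = 256.600618
θ=313°: crank pin P = (r cos θ, r sin θ) = (30.007928, -32.179563)
θ=313°: h = r sin θ − e = -32.179563 − 9 = -41.179563
θ=313°: x = r cos θ + √(L² − h²) = 30.007928 + 236.440782 = 266.448710

θ=65°: 256.6006
θ=313°: 266.4487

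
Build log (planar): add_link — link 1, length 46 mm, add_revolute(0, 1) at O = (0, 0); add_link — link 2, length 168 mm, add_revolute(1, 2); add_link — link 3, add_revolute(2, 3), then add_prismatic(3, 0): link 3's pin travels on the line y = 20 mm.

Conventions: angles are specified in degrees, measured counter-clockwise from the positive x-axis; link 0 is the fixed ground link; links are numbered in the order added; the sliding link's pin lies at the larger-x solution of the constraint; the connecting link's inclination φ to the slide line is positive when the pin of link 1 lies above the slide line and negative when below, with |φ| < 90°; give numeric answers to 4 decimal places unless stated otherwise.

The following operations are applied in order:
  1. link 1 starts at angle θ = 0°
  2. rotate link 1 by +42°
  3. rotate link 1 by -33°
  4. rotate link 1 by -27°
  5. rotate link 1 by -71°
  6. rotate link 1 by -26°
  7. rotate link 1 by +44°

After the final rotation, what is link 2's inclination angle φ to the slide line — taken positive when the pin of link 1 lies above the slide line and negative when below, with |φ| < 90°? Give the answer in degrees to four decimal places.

geometry: r = 46 mm, L = 168 mm, e = 20 mm; θ starts at 0°
rotate link 1 by +42°: θ ← 0° +42° = 42°
rotate link 1 by -33°: θ ← 42° -33° = 9°
rotate link 1 by -27°: θ ← 9° -27° = -18°
rotate link 1 by -71°: θ ← -18° -71° = -89°
rotate link 1 by -26°: θ ← -89° -26° = -115°
rotate link 1 by +44°: θ ← -115° +44° = -71°
h = r sin θ − e = -43.493854 − 20 = -63.493854
sin φ = h / L = -63.493854 / 168 = -0.37793961
φ = arcsin(-0.37793961) = -22.206116°

-22.2061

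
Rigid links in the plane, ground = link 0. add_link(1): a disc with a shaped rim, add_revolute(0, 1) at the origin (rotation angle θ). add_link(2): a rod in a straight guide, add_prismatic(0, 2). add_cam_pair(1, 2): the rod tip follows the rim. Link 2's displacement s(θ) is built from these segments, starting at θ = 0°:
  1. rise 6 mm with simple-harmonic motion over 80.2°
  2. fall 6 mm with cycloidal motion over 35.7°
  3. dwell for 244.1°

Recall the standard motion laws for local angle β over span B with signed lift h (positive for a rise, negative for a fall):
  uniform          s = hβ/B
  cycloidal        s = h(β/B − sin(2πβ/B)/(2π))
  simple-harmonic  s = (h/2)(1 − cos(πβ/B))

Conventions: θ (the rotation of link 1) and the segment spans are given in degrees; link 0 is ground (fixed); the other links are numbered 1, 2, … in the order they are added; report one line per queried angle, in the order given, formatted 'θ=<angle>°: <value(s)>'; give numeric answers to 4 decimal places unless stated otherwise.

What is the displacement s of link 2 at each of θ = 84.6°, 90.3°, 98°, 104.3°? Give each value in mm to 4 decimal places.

segment 1 (0° to 80.2°, simple-harmonic, h = 6) is passed completely: s = 0.0000 + (6) = 6.0000
θ = 84.6° falls in segment 2 (80.2° to 115.9°, cycloidal, h = -6): β = 84.6 − 80.2 = 4.4°, B = 35.7°; Δs = -6·(0.1232 − sin(2π·0.1232)/(2π)) = -0.0717; s = 6.0000 − 0.0717 = 5.9283
θ = 90.3° falls in segment 2 (80.2° to 115.9°, cycloidal, h = -6): β = 90.3 − 80.2 = 10.1°, B = 35.7°; Δs = -6·(0.2829 − sin(2π·0.2829)/(2π)) = -0.7629; s = 6.0000 − 0.7629 = 5.2371
θ = 98° falls in segment 2 (80.2° to 115.9°, cycloidal, h = -6): β = 98 − 80.2 = 17.8°, B = 35.7°; Δs = -6·(0.4986 − sin(2π·0.4986)/(2π)) = -2.9832; s = 6.0000 − 2.9832 = 3.0168
θ = 104.3° falls in segment 2 (80.2° to 115.9°, cycloidal, h = -6): β = 104.3 − 80.2 = 24.1°, B = 35.7°; Δs = -6·(0.6751 − sin(2π·0.6751)/(2π)) = -4.9015; s = 6.0000 − 4.9015 = 1.0985

θ=84.6°: 5.9283
θ=90.3°: 5.2371
θ=98°: 3.0168
θ=104.3°: 1.0985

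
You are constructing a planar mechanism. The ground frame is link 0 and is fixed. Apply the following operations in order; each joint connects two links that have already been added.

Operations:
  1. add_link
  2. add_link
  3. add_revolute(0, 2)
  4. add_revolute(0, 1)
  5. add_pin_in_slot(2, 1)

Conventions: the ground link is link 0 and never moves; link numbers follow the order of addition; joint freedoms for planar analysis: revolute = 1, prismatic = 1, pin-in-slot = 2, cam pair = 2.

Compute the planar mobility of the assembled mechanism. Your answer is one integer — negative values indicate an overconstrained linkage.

(L,J1,J2)=(1,0,0); link0 fixed
link1: (2,0,0)
link2: (3,0,0)
R 0-2 [J1]: (3,1,0)
R 0-1 [J1]: (3,2,0)
PS 2-1 [J2]: (3,2,1)
Grübler: 3·2 − 2·2 − 1 = 1

M = 1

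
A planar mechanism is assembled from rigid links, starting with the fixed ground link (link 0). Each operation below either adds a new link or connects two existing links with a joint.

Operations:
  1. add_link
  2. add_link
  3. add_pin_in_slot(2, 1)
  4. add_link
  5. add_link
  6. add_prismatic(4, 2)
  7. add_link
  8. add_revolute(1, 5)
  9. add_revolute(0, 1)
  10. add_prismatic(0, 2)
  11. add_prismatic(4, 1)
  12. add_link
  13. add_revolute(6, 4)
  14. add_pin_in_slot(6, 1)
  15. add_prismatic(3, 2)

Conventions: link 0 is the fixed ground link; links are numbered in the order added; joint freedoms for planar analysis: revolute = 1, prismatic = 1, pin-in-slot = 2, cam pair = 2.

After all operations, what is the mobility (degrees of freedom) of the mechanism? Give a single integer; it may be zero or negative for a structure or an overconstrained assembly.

ground; <1,0,0>
#1 <2,0,0>
#2 <3,0,0>
PS:2↔1 J2 <3,0,1>
#3 <4,0,1>
#4 <5,0,1>
P:4↔2 J1 <5,1,1>
#5 <6,1,1>
R:1↔5 J1 <6,2,1>
R:0↔1 J1 <6,3,1>
P:0↔2 J1 <6,4,1>
P:4↔1 J1 <6,5,1>
#6 <7,5,1>
R:6↔4 J1 <7,6,1>
PS:6↔1 J2 <7,6,2>
P:3↔2 J1 <7,7,2>
3×6 − 2×7 − 1×2 = 2

M = 2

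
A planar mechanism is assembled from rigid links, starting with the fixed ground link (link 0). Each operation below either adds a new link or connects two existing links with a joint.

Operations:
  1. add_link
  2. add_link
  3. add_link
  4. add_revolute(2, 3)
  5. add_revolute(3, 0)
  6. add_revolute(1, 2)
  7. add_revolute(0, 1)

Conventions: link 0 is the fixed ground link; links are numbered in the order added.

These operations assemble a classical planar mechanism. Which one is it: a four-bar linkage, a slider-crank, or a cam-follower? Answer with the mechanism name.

links: 4 (incl. ground); joints: 4 revolute, 0 prismatic, 0 higher (cam) pair, forming one closed loop
4 links in a single 4R loop → four-bar linkage

four-bar linkage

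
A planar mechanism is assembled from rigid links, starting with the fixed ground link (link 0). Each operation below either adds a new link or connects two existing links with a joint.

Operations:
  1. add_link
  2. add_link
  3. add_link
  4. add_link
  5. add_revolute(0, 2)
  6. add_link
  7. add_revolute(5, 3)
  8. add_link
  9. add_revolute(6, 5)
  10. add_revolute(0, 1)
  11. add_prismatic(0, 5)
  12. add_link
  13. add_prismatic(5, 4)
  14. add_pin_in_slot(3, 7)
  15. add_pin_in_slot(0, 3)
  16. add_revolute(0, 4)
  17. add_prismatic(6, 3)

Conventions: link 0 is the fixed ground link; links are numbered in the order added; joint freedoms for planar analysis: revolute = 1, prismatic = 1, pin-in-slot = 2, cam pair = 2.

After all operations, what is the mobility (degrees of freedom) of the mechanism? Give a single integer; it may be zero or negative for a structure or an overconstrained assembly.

L=1 J1=0 J2=0
add link → L=2 J1=0 J2=0
add link → L=3 J1=0 J2=0
add link → L=4 J1=0 J2=0
add link → L=5 J1=0 J2=0
R@0,2 dof=1 J1 → L=5 J1=1 J2=0
add link → L=6 J1=1 J2=0
R@5,3 dof=1 J1 → L=6 J1=2 J2=0
add link → L=7 J1=2 J2=0
R@6,5 dof=1 J1 → L=7 J1=3 J2=0
R@0,1 dof=1 J1 → L=7 J1=4 J2=0
P@0,5 dof=1 J1 → L=7 J1=5 J2=0
add link → L=8 J1=5 J2=0
P@5,4 dof=1 J1 → L=8 J1=6 J2=0
PS@3,7 dof=2 J2 → L=8 J1=6 J2=1
PS@0,3 dof=2 J2 → L=8 J1=6 J2=2
R@0,4 dof=1 J1 → L=8 J1=7 J2=2
P@6,3 dof=1 J1 → L=8 J1=8 J2=2
M=3(L−1)−2J1−J2=3·7−2·8−2=3

M = 3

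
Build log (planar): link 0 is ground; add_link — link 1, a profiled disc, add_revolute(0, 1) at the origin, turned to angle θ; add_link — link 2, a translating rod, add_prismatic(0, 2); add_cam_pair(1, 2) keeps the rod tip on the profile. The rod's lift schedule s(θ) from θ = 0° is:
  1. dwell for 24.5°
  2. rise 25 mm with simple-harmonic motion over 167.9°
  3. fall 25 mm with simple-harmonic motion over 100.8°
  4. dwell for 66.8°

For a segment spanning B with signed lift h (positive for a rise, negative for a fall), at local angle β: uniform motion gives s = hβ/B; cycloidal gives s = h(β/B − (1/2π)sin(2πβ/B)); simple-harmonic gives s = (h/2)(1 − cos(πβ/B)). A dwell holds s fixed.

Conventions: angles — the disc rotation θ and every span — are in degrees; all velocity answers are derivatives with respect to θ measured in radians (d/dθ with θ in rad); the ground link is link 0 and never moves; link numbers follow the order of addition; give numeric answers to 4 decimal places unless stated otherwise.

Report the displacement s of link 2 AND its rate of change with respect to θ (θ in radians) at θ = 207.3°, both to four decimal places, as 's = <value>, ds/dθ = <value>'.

seg 1 [0°–24.5°] dwell: s stays 0.0000
seg 2 [24.5°–192.4°] simple-harmonic, h=25: full span → s += 25 → s = 25.0000
seg 3 [192.4°–293.2°] simple-harmonic, h=-25: θ=207.3° here. β=14.9, B=100.8. -25/2·(1 − cos(π·0.1478)) = -1.3238 → s = 23.6762
velocity in seg [192.4°–293.2°] (simple-harmonic), θ in radians: β = 14.9° = 0.2601 rad, B = 100.8° = 1.7593 rad; ds/dθ = (πh/(2B)) sin(πβ/B) = (π·(-25)/(2·1.7593)) sin(π·0.1478) = -9.997111 mm/rad

s = 23.6762, ds/dθ = -9.9971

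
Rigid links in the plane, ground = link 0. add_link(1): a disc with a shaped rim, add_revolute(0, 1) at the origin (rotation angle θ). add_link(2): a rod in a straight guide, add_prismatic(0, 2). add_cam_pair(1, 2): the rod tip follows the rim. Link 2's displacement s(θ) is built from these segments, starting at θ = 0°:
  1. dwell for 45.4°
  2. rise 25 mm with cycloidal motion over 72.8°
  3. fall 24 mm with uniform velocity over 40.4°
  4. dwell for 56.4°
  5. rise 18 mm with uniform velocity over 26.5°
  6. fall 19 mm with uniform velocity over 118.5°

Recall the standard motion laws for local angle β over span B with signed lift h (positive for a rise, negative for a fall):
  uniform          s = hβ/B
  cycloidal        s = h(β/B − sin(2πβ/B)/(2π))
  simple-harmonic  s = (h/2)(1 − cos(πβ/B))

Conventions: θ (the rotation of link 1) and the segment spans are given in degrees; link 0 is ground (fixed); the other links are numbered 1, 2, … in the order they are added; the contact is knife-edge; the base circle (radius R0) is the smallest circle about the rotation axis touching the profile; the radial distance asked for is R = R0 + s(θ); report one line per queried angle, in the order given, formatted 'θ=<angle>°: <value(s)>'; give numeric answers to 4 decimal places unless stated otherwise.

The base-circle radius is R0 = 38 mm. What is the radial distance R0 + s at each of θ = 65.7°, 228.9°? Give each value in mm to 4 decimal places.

segment 1 (0° to 45.4°, dwell): s unchanged at 0.0000
θ = 65.7° falls in segment 2 (45.4° to 118.2°, cycloidal, h = 25): β = 65.7 − 45.4 = 20.3°, B = 72.8°; Δs = 25·(0.2788 − sin(2π·0.2788)/(2π)) = 3.0575; s = 0.0000 + 3.0575 = 3.0575
segment 2 (45.4° to 118.2°, cycloidal, h = 25) is passed completely: s = 0.0000 + (25) = 25.0000
segment 3 (118.2° to 158.6°, uniform, h = -24) is passed completely: s = 25.0000 + (-24) = 1.0000
segment 4 (158.6° to 215°, dwell): s unchanged at 1.0000
θ = 228.9° falls in segment 5 (215° to 241.5°, uniform, h = 18): β = 228.9 − 215 = 13.9°, B = 26.5°; Δs = 18·13.9/26.5 = 9.4415; s = 1.0000 + 9.4415 = 10.4415
θ=65.7°: R = R0 + s = 38 + 3.0575 = 41.0575
θ=228.9°: R = R0 + s = 38 + 10.4415 = 48.4415

θ=65.7°: 41.0575
θ=228.9°: 48.4415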